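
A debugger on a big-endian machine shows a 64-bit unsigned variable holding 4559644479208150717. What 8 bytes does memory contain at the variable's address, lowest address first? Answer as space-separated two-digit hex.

3F 47 1C 7E ED 45 D6 BD

4559644479208150717 in hexadecimal, padded to 64 bits, is 0x3F471C7EED45D6BD.
Split into bytes (most-significant first): 3F 47 1C 7E ED 45 D6 BD.
In big-endian order the high byte comes first in memory.
So the memory order matches the most-significant-first order: 3F 47 1C 7E ED 45 D6 BD.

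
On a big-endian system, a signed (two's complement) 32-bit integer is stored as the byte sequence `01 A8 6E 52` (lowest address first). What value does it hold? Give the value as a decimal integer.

In big-endian order the high byte comes first in memory.
The bytes are already most-significant first: 0x01A86E52.
0x01A86E52 = 27815506.

27815506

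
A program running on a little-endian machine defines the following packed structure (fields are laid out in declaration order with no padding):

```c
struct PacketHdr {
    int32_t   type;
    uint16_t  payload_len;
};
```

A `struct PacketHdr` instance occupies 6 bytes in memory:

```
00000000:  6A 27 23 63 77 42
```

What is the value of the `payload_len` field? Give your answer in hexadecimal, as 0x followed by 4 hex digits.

0x4277

`payload_len` follows `type` (4 bytes), so it starts at byte offset 4 and occupies 2 bytes.
Bytes at offsets 4..5: 77 42.
Little-endian stores the least-significant byte at the lowest address.
Reassemble most-significant byte first: 42 77 → 0x4277.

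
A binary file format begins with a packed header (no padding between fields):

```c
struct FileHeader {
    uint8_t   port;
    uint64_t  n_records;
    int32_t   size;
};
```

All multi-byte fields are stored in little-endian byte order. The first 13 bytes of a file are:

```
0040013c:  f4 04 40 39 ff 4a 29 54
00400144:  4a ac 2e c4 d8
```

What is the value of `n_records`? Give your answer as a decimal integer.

`n_records` follows `port` (1 byte), so it starts at byte offset 1 and occupies 8 bytes.
Bytes at offsets 1..8: 04 40 39 FF 4A 29 54 4A.
Little-endian stores the least-significant byte at the lowest address.
Reassemble most-significant byte first: 4A 54 29 4A FF 39 40 04 → 0x4A54294AFF394004.
0x4A54294AFF394004 = 5355951258936623108.

5355951258936623108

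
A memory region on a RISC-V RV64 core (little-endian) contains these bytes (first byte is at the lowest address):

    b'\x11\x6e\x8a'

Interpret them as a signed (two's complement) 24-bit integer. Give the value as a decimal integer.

-7705071

Little-endian: lowest address holds the least-significant byte.
Reassemble most-significant byte first: 8A 6E 11 → 0x8A6E11.
Top bit is set, so as a signed 24-bit value this is 0x8A6E11 − 2^24 = -7705071.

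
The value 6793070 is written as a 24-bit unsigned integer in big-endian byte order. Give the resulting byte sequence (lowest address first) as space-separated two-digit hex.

67 A7 6E

6793070 in hexadecimal, padded to 24 bits, is 0x67A76E.
Split into bytes (most-significant first): 67 A7 6E.
Big-endian: lowest address holds the most-significant byte.
So the memory order matches the most-significant-first order: 67 A7 6E.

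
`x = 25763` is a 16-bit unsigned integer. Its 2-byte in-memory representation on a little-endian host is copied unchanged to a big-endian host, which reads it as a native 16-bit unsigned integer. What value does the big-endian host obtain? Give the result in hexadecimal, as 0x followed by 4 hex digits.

0xA364

25763 in 16-bit hexadecimal is 0x64A3.
Stored little-endian, the bytes at ascending addresses are A3 64.
Read back as big-endian, the last byte is least significant, giving 0xA364.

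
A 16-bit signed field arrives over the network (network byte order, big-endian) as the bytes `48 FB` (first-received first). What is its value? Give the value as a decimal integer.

18683

In big-endian order the high byte comes first in memory.
The bytes are already most-significant first: 0x48FB.
0x48FB = 18683.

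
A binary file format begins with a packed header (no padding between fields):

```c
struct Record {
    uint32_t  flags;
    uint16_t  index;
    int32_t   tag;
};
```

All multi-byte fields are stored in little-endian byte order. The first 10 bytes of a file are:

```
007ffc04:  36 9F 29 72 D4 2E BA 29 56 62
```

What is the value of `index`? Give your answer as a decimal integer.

11988

`index` follows `flags` (4 bytes), so it starts at byte offset 4 and occupies 2 bytes.
Bytes at offsets 4..5: D4 2E.
In little-endian order the low byte comes first in memory.
Reassemble most-significant byte first: 2E D4 → 0x2ED4.
0x2ED4 = 11988.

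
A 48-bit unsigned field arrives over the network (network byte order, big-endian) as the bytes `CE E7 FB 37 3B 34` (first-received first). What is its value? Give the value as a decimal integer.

Big-endian stores the most-significant byte at the lowest address.
The bytes are already most-significant first: 0xCEE7FB373B34.
0xCEE7FB373B34 = 227495747468084.

227495747468084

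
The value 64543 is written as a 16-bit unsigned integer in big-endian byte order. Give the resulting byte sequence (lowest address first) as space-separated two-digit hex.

FC 1F

64543 in hexadecimal, padded to 16 bits, is 0xFC1F.
Split into bytes (most-significant first): FC 1F.
In big-endian order the high byte comes first in memory.
So the memory order matches the most-significant-first order: FC 1F.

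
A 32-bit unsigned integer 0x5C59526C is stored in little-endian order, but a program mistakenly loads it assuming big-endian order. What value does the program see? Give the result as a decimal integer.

Stored little-endian, the bytes at ascending addresses are 6C 52 59 5C.
Read back as big-endian, the last byte is least significant, giving 0x6C52595C.
0x6C52595C = 1817336156.

1817336156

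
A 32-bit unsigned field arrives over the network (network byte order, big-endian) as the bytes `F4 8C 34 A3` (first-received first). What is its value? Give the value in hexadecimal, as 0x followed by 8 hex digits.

In big-endian order the high byte comes first in memory.
The bytes are already most-significant first: 0xF48C34A3.

0xF48C34A3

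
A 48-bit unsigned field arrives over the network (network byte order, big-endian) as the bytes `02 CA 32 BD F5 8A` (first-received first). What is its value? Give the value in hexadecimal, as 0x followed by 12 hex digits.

Big-endian: lowest address holds the most-significant byte.
The bytes are already most-significant first: 0x02CA32BDF58A.

0x02CA32BDF58A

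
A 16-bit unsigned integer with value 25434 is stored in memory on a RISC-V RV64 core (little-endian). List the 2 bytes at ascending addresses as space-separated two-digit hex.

25434 in hexadecimal, padded to 16 bits, is 0x635A.
Split into bytes (most-significant first): 63 5A.
In little-endian order the low byte comes first in memory.
So at ascending addresses the bytes are 5A 63.

5A 63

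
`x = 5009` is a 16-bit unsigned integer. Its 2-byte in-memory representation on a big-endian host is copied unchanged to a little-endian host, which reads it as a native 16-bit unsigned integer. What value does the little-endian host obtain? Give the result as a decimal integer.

5009 in 16-bit hexadecimal is 0x1391.
Stored big-endian, the bytes at ascending addresses are 13 91.
Read back as little-endian, the first byte is least significant, giving 0x9113.
0x9113 = 37139.

37139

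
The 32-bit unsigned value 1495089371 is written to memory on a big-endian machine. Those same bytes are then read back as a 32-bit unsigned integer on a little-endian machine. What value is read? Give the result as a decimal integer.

1495089371 in 32-bit hexadecimal is 0x591D40DB.
Stored big-endian, the bytes at ascending addresses are 59 1D 40 DB.
Read back as little-endian, the first byte is least significant, giving 0xDB401D59.
0xDB401D59 = 3678412121.

3678412121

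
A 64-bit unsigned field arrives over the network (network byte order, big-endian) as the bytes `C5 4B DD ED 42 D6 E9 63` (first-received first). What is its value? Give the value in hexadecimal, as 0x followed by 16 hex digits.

0xC54BDDED42D6E963

In big-endian order the high byte comes first in memory.
The bytes are already most-significant first: 0xC54BDDED42D6E963.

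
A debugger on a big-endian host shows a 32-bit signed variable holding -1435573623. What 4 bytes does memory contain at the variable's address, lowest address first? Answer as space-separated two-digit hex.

Two's complement of -1435573623 in 32 bits: 1435573623 = 0x55911D77; invert → 0xAA6EE288; add 1 → 0xAA6EE289.
Split into bytes (most-significant first): AA 6E E2 89.
Big-endian stores the most-significant byte at the lowest address.
So the memory order matches the most-significant-first order: AA 6E E2 89.

AA 6E E2 89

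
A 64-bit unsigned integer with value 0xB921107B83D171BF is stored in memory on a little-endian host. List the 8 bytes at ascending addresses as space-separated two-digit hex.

Split into bytes (most-significant first): B9 21 10 7B 83 D1 71 BF.
In little-endian order the low byte comes first in memory.
So at ascending addresses the bytes are BF 71 D1 83 7B 10 21 B9.

BF 71 D1 83 7B 10 21 B9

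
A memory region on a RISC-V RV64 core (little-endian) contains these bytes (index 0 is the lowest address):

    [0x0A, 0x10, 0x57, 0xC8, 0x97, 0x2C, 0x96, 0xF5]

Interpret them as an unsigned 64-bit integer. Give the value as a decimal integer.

17696380816211775498

In little-endian order the low byte comes first in memory.
Reassemble most-significant byte first: F5 96 2C 97 C8 57 10 0A → 0xF5962C97C857100A.
0xF5962C97C857100A = 17696380816211775498.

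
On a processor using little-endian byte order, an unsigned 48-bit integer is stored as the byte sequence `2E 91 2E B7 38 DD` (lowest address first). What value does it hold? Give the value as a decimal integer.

In little-endian order the low byte comes first in memory.
Reassemble most-significant byte first: DD 38 B7 2E 91 2E → 0xDD38B72E912E.
0xDD38B72E912E = 243235661189422.

243235661189422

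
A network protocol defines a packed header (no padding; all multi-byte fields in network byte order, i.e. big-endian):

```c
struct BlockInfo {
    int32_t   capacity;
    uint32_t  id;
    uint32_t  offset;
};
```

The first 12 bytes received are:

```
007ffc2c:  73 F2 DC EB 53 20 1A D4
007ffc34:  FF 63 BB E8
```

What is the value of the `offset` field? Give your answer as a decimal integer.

4284726248

`offset` follows `capacity` (4 B), `id` (4 B), so it starts at offset 4 + 4 = 8 and occupies 4 bytes.
Bytes at offsets 8..11: FF 63 BB E8.
Big-endian stores the most-significant byte at the lowest address.
The bytes are already most-significant first: 0xFF63BBE8.
0xFF63BBE8 = 4284726248.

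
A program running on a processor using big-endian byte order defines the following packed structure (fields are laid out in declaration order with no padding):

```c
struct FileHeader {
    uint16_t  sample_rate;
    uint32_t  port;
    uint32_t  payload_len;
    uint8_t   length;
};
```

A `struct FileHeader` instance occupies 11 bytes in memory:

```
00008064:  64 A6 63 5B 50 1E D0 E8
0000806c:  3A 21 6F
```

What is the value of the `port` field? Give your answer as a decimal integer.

`port` follows `sample_rate` (2 bytes), so it starts at byte offset 2 and occupies 4 bytes.
Bytes at offsets 2..5: 63 5B 50 1E.
In big-endian order the high byte comes first in memory.
The bytes are already most-significant first: 0x635B501E.
0x635B501E = 1666928670.

1666928670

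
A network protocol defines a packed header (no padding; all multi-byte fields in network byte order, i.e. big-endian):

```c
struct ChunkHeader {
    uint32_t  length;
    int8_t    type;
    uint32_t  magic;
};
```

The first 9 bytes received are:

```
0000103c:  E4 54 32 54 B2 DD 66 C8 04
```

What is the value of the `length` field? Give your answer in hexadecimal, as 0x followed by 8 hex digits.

0xE4543254

`length` is the first field, at byte offset 0, occupying 4 bytes.
Bytes at offsets 0..3: E4 54 32 54.
Big-endian: lowest address holds the most-significant byte.
The bytes are already most-significant first: 0xE4543254.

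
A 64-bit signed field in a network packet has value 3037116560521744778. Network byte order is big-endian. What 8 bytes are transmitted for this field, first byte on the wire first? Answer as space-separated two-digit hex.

3037116560521744778 in hexadecimal, padded to 64 bits, is 0x2A26016BA35AD18A.
Split into bytes (most-significant first): 2A 26 01 6B A3 5A D1 8A.
Big-endian stores the most-significant byte at the lowest address.
So the memory order matches the most-significant-first order: 2A 26 01 6B A3 5A D1 8A.

2A 26 01 6B A3 5A D1 8A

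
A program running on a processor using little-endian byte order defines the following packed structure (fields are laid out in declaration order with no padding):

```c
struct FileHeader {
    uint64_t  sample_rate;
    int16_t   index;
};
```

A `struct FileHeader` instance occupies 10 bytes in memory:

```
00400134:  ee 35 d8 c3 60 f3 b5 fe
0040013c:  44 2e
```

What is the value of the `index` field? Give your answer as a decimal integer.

`index` follows `sample_rate` (8 bytes), so it starts at byte offset 8 and occupies 2 bytes.
Bytes at offsets 8..9: 44 2E.
Little-endian: lowest address holds the least-significant byte.
Reassemble most-significant byte first: 2E 44 → 0x2E44.
0x2E44 = 11844.

11844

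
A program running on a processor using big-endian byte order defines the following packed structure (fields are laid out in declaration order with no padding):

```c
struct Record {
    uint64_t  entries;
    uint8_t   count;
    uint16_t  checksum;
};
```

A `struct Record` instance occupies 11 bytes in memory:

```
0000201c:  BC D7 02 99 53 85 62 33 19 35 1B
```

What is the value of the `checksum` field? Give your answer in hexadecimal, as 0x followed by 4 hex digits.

`checksum` follows `entries` (8 B), `count` (1 B), so it starts at offset 8 + 1 = 9 and occupies 2 bytes.
Bytes at offsets 9..10: 35 1B.
In big-endian order the high byte comes first in memory.
The bytes are already most-significant first: 0x351B.

0x351B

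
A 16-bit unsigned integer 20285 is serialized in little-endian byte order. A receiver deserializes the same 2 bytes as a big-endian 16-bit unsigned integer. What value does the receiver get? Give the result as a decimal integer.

20285 in 16-bit hexadecimal is 0x4F3D.
Stored little-endian, the bytes at ascending addresses are 3D 4F.
Read back as big-endian, the last byte is least significant, giving 0x3D4F.
0x3D4F = 15695.

15695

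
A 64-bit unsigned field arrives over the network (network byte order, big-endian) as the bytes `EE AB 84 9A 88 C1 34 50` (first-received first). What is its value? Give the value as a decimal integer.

17197985401298564176

In big-endian order the high byte comes first in memory.
The bytes are already most-significant first: 0xEEAB849A88C13450.
0xEEAB849A88C13450 = 17197985401298564176.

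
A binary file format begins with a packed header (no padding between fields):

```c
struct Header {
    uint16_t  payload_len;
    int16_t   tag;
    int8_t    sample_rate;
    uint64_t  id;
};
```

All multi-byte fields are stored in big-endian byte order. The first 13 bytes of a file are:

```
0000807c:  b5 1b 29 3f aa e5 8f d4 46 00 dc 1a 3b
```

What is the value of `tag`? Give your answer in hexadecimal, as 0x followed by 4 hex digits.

0x293F

`tag` follows `payload_len` (2 bytes), so it starts at byte offset 2 and occupies 2 bytes.
Bytes at offsets 2..3: 29 3F.
Big-endian stores the most-significant byte at the lowest address.
The bytes are already most-significant first: 0x293F.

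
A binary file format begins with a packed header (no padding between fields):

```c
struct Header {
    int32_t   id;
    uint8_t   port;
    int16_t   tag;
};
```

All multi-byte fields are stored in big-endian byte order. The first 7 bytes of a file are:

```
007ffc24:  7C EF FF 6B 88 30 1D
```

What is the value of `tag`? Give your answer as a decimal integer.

12317

`tag` follows `id` (4 B), `port` (1 B), so it starts at offset 4 + 1 = 5 and occupies 2 bytes.
Bytes at offsets 5..6: 30 1D.
In big-endian order the high byte comes first in memory.
The bytes are already most-significant first: 0x301D.
0x301D = 12317.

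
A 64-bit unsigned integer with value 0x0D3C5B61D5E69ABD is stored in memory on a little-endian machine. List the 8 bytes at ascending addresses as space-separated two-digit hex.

Split into bytes (most-significant first): 0D 3C 5B 61 D5 E6 9A BD.
Little-endian: lowest address holds the least-significant byte.
So at ascending addresses the bytes are BD 9A E6 D5 61 5B 3C 0D.

BD 9A E6 D5 61 5B 3C 0D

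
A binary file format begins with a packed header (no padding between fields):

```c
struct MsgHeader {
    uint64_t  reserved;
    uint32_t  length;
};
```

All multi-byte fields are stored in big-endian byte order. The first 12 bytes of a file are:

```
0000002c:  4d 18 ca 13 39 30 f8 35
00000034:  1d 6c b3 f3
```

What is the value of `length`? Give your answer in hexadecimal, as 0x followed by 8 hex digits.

`length` follows `reserved` (8 bytes), so it starts at byte offset 8 and occupies 4 bytes.
Bytes at offsets 8..11: 1D 6C B3 F3.
In big-endian order the high byte comes first in memory.
The bytes are already most-significant first: 0x1D6CB3F3.

0x1D6CB3F3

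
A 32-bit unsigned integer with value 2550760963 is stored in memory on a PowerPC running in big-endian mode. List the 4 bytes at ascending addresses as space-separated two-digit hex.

2550760963 in hexadecimal, padded to 32 bits, is 0x98098603.
Split into bytes (most-significant first): 98 09 86 03.
In big-endian order the high byte comes first in memory.
So the memory order matches the most-significant-first order: 98 09 86 03.

98 09 86 03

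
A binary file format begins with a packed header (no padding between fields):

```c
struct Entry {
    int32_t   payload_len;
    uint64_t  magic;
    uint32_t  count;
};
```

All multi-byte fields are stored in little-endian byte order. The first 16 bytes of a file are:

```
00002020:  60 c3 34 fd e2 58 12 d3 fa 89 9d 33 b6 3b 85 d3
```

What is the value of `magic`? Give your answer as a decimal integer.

3719280577653922018

`magic` follows `payload_len` (4 bytes), so it starts at byte offset 4 and occupies 8 bytes.
Bytes at offsets 4..11: E2 58 12 D3 FA 89 9D 33.
Little-endian: lowest address holds the least-significant byte.
Reassemble most-significant byte first: 33 9D 89 FA D3 12 58 E2 → 0x339D89FAD31258E2.
0x339D89FAD31258E2 = 3719280577653922018.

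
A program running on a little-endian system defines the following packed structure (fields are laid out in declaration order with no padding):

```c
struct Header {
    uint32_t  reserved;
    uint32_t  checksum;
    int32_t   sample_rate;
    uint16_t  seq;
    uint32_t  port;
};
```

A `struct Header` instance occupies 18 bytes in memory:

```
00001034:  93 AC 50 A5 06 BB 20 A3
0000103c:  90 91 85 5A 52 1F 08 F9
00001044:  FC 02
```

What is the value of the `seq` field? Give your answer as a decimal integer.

8018

`seq` follows `reserved` (4 B), `checksum` (4 B), `sample_rate` (4 B), so it starts at offset 4 + 4 + 4 = 12 and occupies 2 bytes.
Bytes at offsets 12..13: 52 1F.
Little-endian stores the least-significant byte at the lowest address.
Reassemble most-significant byte first: 1F 52 → 0x1F52.
0x1F52 = 8018.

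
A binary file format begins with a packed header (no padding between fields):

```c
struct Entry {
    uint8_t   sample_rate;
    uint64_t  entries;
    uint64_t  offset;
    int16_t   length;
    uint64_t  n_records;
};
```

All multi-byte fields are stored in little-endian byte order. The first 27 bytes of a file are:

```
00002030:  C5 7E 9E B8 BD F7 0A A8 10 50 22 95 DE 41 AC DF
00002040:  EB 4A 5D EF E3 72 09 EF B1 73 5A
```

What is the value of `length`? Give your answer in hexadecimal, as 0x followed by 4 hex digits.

0x5D4A

`length` follows `sample_rate` (1 B), `entries` (8 B), `offset` (8 B), so it starts at offset 1 + 8 + 8 = 17 and occupies 2 bytes.
Bytes at offsets 17..18: 4A 5D.
Little-endian stores the least-significant byte at the lowest address.
Reassemble most-significant byte first: 5D 4A → 0x5D4A.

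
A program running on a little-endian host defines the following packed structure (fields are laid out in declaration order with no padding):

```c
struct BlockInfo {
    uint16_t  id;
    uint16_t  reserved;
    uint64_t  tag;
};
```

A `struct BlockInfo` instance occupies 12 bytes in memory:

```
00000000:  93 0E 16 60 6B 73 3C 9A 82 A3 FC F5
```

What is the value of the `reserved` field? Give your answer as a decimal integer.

`reserved` follows `id` (2 bytes), so it starts at byte offset 2 and occupies 2 bytes.
Bytes at offsets 2..3: 16 60.
Little-endian stores the least-significant byte at the lowest address.
Reassemble most-significant byte first: 60 16 → 0x6016.
0x6016 = 24598.

24598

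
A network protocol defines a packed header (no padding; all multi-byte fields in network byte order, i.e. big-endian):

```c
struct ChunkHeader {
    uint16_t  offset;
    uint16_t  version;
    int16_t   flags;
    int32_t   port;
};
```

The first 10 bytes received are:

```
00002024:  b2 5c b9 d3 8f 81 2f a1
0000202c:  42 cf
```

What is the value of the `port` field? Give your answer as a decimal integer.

799097551

`port` follows `offset` (2 B), `version` (2 B), `flags` (2 B), so it starts at offset 2 + 2 + 2 = 6 and occupies 4 bytes.
Bytes at offsets 6..9: 2F A1 42 CF.
In big-endian order the high byte comes first in memory.
The bytes are already most-significant first: 0x2FA142CF.
0x2FA142CF = 799097551.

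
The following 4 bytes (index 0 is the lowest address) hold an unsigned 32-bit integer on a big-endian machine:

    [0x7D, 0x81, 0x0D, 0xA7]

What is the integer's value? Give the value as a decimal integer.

2105609639

Big-endian stores the most-significant byte at the lowest address.
The bytes are already most-significant first: 0x7D810DA7.
0x7D810DA7 = 2105609639.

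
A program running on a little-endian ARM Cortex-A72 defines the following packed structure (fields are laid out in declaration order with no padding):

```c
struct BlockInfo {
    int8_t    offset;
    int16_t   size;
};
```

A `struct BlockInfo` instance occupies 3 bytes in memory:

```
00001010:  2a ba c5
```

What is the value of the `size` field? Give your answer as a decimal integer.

-14918

`size` follows `offset` (1 byte), so it starts at byte offset 1 and occupies 2 bytes.
Bytes at offsets 1..2: BA C5.
Little-endian stores the least-significant byte at the lowest address.
Reassemble most-significant byte first: C5 BA → 0xC5BA.
Top bit is set, so as a signed 16-bit value this is 0xC5BA − 2^16 = -14918.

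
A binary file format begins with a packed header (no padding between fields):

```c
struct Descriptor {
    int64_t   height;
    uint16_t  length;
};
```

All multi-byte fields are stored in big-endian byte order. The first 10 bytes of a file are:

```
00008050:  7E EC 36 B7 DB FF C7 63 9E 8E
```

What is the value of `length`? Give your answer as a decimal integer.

`length` follows `height` (8 bytes), so it starts at byte offset 8 and occupies 2 bytes.
Bytes at offsets 8..9: 9E 8E.
In big-endian order the high byte comes first in memory.
The bytes are already most-significant first: 0x9E8E.
0x9E8E = 40590.

40590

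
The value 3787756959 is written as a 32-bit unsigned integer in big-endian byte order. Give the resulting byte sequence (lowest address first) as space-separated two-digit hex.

3787756959 in hexadecimal, padded to 32 bits, is 0xE1C4959F.
Split into bytes (most-significant first): E1 C4 95 9F.
Big-endian stores the most-significant byte at the lowest address.
So the memory order matches the most-significant-first order: E1 C4 95 9F.

E1 C4 95 9F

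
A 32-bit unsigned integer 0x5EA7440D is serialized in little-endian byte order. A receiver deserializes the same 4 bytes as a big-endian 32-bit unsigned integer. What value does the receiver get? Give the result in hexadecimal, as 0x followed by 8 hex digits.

0x0D44A75E

Stored little-endian, the bytes at ascending addresses are 0D 44 A7 5E.
Read back as big-endian, the last byte is least significant, giving 0x0D44A75E.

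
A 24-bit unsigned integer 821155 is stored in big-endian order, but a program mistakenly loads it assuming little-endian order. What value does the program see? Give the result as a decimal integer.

10716940

821155 in 24-bit hexadecimal is 0x0C87A3.
Stored big-endian, the bytes at ascending addresses are 0C 87 A3.
Read back as little-endian, the first byte is least significant, giving 0xA3870C.
0xA3870C = 10716940.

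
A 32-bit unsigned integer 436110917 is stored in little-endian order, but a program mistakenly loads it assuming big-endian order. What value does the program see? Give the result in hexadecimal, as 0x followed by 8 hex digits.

436110917 in 32-bit hexadecimal is 0x19FE8645.
Stored little-endian, the bytes at ascending addresses are 45 86 FE 19.
Read back as big-endian, the last byte is least significant, giving 0x4586FE19.

0x4586FE19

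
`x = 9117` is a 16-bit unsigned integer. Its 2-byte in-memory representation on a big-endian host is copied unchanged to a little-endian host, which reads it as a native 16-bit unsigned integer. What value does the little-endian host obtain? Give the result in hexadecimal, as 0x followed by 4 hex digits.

0x9D23

9117 in 16-bit hexadecimal is 0x239D.
Stored big-endian, the bytes at ascending addresses are 23 9D.
Read back as little-endian, the first byte is least significant, giving 0x9D23.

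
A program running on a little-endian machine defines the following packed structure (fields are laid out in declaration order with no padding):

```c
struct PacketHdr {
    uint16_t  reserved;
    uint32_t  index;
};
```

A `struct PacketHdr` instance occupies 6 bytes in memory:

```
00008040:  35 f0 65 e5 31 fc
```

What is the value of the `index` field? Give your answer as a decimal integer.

`index` follows `reserved` (2 bytes), so it starts at byte offset 2 and occupies 4 bytes.
Bytes at offsets 2..5: 65 E5 31 FC.
Little-endian: lowest address holds the least-significant byte.
Reassemble most-significant byte first: FC 31 E5 65 → 0xFC31E565.
0xFC31E565 = 4231128421.

4231128421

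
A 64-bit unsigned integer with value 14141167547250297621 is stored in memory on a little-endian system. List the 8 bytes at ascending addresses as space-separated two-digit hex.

15 CB 22 0B F6 84 3F C4

14141167547250297621 in hexadecimal, padded to 64 bits, is 0xC43F84F60B22CB15.
Split into bytes (most-significant first): C4 3F 84 F6 0B 22 CB 15.
In little-endian order the low byte comes first in memory.
So at ascending addresses the bytes are 15 CB 22 0B F6 84 3F C4.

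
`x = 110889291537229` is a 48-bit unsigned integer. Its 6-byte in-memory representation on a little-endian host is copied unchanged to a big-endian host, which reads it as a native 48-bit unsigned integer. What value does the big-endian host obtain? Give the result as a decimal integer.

85606557080164

110889291537229 in 48-bit hexadecimal is 0x64DA6CD4DB4D.
Stored little-endian, the bytes at ascending addresses are 4D DB D4 6C DA 64.
Read back as big-endian, the last byte is least significant, giving 0x4DDBD46CDA64.
0x4DDBD46CDA64 = 85606557080164.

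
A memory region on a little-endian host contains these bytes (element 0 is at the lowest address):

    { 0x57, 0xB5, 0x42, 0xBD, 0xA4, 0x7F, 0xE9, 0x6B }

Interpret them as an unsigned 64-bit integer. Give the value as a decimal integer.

Little-endian stores the least-significant byte at the lowest address.
Reassemble most-significant byte first: 6B E9 7F A4 BD 42 B5 57 → 0x6BE97FA4BD42B557.
0x6BE97FA4BD42B557 = 7775886577158501719.

7775886577158501719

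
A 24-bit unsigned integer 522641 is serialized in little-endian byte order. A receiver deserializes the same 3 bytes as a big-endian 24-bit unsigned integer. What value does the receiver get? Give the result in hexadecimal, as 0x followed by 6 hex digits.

522641 in 24-bit hexadecimal is 0x07F991.
Stored little-endian, the bytes at ascending addresses are 91 F9 07.
Read back as big-endian, the last byte is least significant, giving 0x91F907.

0x91F907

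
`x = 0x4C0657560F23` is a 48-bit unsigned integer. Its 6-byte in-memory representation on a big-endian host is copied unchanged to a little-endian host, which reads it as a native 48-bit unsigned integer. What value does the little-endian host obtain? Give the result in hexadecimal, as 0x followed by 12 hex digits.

0x230F5657064C

Stored big-endian, the bytes at ascending addresses are 4C 06 57 56 0F 23.
Read back as little-endian, the first byte is least significant, giving 0x230F5657064C.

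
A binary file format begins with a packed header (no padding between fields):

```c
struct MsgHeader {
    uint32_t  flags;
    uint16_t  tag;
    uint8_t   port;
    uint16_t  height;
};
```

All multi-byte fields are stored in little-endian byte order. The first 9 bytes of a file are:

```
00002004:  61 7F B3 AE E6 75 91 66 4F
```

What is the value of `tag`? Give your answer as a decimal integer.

30182

`tag` follows `flags` (4 bytes), so it starts at byte offset 4 and occupies 2 bytes.
Bytes at offsets 4..5: E6 75.
In little-endian order the low byte comes first in memory.
Reassemble most-significant byte first: 75 E6 → 0x75E6.
0x75E6 = 30182.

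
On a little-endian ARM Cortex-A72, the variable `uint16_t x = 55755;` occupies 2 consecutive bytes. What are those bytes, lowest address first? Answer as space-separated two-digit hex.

CB D9

55755 in hexadecimal, padded to 16 bits, is 0xD9CB.
Split into bytes (most-significant first): D9 CB.
In little-endian order the low byte comes first in memory.
So at ascending addresses the bytes are CB D9.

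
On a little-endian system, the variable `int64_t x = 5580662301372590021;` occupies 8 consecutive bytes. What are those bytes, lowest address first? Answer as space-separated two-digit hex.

5580662301372590021 in hexadecimal, padded to 64 bits, is 0x4D727ECBA4BA27C5.
Split into bytes (most-significant first): 4D 72 7E CB A4 BA 27 C5.
In little-endian order the low byte comes first in memory.
So at ascending addresses the bytes are C5 27 BA A4 CB 7E 72 4D.

C5 27 BA A4 CB 7E 72 4D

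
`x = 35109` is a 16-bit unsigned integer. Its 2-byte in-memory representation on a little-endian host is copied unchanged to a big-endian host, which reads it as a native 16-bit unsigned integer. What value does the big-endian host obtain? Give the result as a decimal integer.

9609

35109 in 16-bit hexadecimal is 0x8925.
Stored little-endian, the bytes at ascending addresses are 25 89.
Read back as big-endian, the last byte is least significant, giving 0x2589.
0x2589 = 9609.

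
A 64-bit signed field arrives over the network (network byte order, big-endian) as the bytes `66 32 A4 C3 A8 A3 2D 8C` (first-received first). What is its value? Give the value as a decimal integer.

7364129500959026572

Big-endian: lowest address holds the most-significant byte.
The bytes are already most-significant first: 0x6632A4C3A8A32D8C.
0x6632A4C3A8A32D8C = 7364129500959026572.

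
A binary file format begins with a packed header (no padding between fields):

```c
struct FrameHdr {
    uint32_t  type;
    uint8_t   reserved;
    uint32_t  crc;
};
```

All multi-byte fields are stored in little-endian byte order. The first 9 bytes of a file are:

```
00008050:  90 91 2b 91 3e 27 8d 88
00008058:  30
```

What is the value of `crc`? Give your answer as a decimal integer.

`crc` follows `type` (4 B), `reserved` (1 B), so it starts at offset 4 + 1 = 5 and occupies 4 bytes.
Bytes at offsets 5..8: 27 8D 88 30.
Little-endian: lowest address holds the least-significant byte.
Reassemble most-significant byte first: 30 88 8D 27 → 0x30888D27.
0x30888D27 = 814255399.

814255399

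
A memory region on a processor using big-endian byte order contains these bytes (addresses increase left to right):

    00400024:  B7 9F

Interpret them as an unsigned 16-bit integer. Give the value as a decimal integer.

47007

In big-endian order the high byte comes first in memory.
The bytes are already most-significant first: 0xB79F.
0xB79F = 47007.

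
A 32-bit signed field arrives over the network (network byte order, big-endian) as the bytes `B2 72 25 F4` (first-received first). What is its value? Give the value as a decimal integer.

-1301142028

Big-endian: lowest address holds the most-significant byte.
The bytes are already most-significant first: 0xB27225F4.
Top bit is set, so as a signed 32-bit value this is 0xB27225F4 − 2^32 = -1301142028.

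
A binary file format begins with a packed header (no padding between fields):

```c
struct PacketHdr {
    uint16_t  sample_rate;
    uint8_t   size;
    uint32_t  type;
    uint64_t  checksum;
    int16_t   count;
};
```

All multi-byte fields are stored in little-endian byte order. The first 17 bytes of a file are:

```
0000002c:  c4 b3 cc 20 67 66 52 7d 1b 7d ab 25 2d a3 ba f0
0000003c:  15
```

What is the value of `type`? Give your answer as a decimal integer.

1382442784

`type` follows `sample_rate` (2 B), `size` (1 B), so it starts at offset 2 + 1 = 3 and occupies 4 bytes.
Bytes at offsets 3..6: 20 67 66 52.
Little-endian: lowest address holds the least-significant byte.
Reassemble most-significant byte first: 52 66 67 20 → 0x52666720.
0x52666720 = 1382442784.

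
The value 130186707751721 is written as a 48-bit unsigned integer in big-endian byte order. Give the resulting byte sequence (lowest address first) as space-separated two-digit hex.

76 67 74 78 53 29

130186707751721 in hexadecimal, padded to 48 bits, is 0x766774785329.
Split into bytes (most-significant first): 76 67 74 78 53 29.
Big-endian: lowest address holds the most-significant byte.
So the memory order matches the most-significant-first order: 76 67 74 78 53 29.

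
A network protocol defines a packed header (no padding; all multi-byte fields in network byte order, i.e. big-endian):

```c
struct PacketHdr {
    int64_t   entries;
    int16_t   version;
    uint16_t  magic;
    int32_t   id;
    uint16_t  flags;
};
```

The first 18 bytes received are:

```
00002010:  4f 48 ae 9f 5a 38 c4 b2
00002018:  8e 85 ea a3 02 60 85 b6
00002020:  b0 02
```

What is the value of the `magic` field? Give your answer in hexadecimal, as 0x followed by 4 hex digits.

`magic` follows `entries` (8 B), `version` (2 B), so it starts at offset 8 + 2 = 10 and occupies 2 bytes.
Bytes at offsets 10..11: EA A3.
Big-endian stores the most-significant byte at the lowest address.
The bytes are already most-significant first: 0xEAA3.

0xEAA3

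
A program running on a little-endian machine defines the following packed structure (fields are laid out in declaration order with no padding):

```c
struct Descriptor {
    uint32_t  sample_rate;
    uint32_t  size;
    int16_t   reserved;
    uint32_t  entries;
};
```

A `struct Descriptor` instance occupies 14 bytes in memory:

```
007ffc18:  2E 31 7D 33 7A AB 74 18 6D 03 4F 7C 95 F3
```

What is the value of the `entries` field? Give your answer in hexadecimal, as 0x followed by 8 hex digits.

0xF3957C4F

`entries` follows `sample_rate` (4 B), `size` (4 B), `reserved` (2 B), so it starts at offset 4 + 4 + 2 = 10 and occupies 4 bytes.
Bytes at offsets 10..13: 4F 7C 95 F3.
Little-endian: lowest address holds the least-significant byte.
Reassemble most-significant byte first: F3 95 7C 4F → 0xF3957C4F.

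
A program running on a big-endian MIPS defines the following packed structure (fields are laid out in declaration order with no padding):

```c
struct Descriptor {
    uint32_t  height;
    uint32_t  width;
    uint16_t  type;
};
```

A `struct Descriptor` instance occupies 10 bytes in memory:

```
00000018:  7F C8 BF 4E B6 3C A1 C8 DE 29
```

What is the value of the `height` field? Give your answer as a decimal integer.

2143862606

`height` is the first field, at byte offset 0, occupying 4 bytes.
Bytes at offsets 0..3: 7F C8 BF 4E.
Big-endian: lowest address holds the most-significant byte.
The bytes are already most-significant first: 0x7FC8BF4E.
0x7FC8BF4E = 2143862606.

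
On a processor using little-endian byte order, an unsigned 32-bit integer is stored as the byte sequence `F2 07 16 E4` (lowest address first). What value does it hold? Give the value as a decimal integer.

3826649074

Little-endian stores the least-significant byte at the lowest address.
Reassemble most-significant byte first: E4 16 07 F2 → 0xE41607F2.
0xE41607F2 = 3826649074.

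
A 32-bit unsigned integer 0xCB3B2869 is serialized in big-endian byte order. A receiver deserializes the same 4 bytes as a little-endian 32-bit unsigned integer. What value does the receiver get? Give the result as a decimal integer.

Stored big-endian, the bytes at ascending addresses are CB 3B 28 69.
Read back as little-endian, the first byte is least significant, giving 0x69283BCB.
0x69283BCB = 1764244427.

1764244427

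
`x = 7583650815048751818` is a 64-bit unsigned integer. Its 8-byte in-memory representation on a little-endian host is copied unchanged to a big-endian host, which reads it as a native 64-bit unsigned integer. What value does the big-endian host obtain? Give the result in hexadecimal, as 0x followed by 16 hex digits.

7583650815048751818 in 64-bit hexadecimal is 0x693E8A3C83951ACA.
Stored little-endian, the bytes at ascending addresses are CA 1A 95 83 3C 8A 3E 69.
Read back as big-endian, the last byte is least significant, giving 0xCA1A95833C8A3E69.

0xCA1A95833C8A3E69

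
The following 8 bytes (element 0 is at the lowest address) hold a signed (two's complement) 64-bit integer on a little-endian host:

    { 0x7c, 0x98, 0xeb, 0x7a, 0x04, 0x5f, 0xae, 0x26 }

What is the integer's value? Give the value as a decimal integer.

2787269692235683964

In little-endian order the low byte comes first in memory.
Reassemble most-significant byte first: 26 AE 5F 04 7A EB 98 7C → 0x26AE5F047AEB987C.
0x26AE5F047AEB987C = 2787269692235683964.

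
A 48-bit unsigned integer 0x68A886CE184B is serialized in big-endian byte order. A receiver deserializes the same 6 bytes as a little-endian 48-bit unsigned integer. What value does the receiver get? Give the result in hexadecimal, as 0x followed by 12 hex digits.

0x4B18CE86A868

Stored big-endian, the bytes at ascending addresses are 68 A8 86 CE 18 4B.
Read back as little-endian, the first byte is least significant, giving 0x4B18CE86A868.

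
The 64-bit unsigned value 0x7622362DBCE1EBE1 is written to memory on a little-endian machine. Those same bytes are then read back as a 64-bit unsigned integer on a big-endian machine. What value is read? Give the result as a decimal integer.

16279353476389413494

Stored little-endian, the bytes at ascending addresses are E1 EB E1 BC 2D 36 22 76.
Read back as big-endian, the last byte is least significant, giving 0xE1EBE1BC2D362276.
0xE1EBE1BC2D362276 = 16279353476389413494.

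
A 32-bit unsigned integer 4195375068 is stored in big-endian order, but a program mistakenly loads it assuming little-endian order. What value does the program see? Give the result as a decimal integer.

3696693498

4195375068 in 32-bit hexadecimal is 0xFA1057DC.
Stored big-endian, the bytes at ascending addresses are FA 10 57 DC.
Read back as little-endian, the first byte is least significant, giving 0xDC5710FA.
0xDC5710FA = 3696693498.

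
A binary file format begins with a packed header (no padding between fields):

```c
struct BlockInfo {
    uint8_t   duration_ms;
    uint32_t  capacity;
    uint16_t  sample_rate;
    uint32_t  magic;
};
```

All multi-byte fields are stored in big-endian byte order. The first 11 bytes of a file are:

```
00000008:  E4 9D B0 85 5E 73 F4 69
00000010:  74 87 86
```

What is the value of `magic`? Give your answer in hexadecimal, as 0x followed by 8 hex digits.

0x69748786

`magic` follows `duration_ms` (1 B), `capacity` (4 B), `sample_rate` (2 B), so it starts at offset 1 + 4 + 2 = 7 and occupies 4 bytes.
Bytes at offsets 7..10: 69 74 87 86.
In big-endian order the high byte comes first in memory.
The bytes are already most-significant first: 0x69748786.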